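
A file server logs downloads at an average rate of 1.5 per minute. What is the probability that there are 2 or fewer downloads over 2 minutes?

0.4232

Over the interval, μ = 1.5 × 2 = 3 (2 minutes).
P(N ≤ 2) = Σ_{j=0}^{2} e^(−μ) μ^j/j! ≈ 0.4232.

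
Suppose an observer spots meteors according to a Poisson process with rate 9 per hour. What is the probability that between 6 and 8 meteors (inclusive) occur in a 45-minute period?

0.4273

Over the interval, μ = 9 × 0.75 = 6.75 (a 45-minute period = 0.75 hours).
P(6 ≤ N ≤ 8) = Σ_{j=6}^{8} e^(−6.75) · 6.75^j/j! ≈ 0.4273.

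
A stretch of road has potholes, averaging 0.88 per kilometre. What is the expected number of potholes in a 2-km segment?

1.76

E[N] = λt = 0.88 × 2 = 1.76 (a 2-km segment = 2 kilometres).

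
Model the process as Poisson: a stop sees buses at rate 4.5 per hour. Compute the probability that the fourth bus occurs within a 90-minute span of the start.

0.9042

Over the interval, μ = 4.5 × 1.5 = 6.75 (a 90-minute span = 1.5 hours).
The fourth arrival falls in the interval iff at least 4 events occur there: P(S_4 ≤ t) = P(N ≥ 4) = 1 − P(N ≤ 3) ≈ 0.9042.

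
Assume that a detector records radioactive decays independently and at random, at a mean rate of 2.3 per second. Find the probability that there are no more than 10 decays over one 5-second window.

Over the interval, μ = 2.3 × 5 = 11.5 (a 5-second window = 5 seconds).
P(N ≤ 10) = Σ_{j=0}^{10} e^(−μ) μ^j/j! ≈ 0.4017.

0.4017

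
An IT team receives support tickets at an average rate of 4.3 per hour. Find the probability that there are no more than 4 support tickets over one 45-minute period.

Over the interval, μ = 4.3 × 0.75 = 3.225 (a 45-minute period = 0.75 hours).
P(N ≤ 4) = Σ_{j=0}^{4} e^(−μ) μ^j/j! ≈ 0.7761.

0.7761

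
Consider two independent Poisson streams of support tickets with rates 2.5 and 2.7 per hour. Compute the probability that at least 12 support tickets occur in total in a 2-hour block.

0.3495

Independent Poisson processes superpose: combined rate λ = 2.5 + 2.7 = 5.2 per hour.
Over the interval, μ = 5.2 × 2 = 10.4 (a 2-hour block = 2 hours).
P(N ≥ 12) = 1 − P(N ≤ 11) ≈ 0.3495.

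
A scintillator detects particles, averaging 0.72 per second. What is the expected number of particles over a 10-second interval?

7.2

E[N] = λt = 0.72 × 10 = 7.2 (a 10-second interval = 10 seconds).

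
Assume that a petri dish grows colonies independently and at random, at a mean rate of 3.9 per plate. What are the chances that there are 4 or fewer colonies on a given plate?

0.6484

With mean μ = 3.9 per plate,
P(N ≤ 4) = Σ_{j=0}^{4} e^(−μ) μ^j/j! ≈ 0.6484.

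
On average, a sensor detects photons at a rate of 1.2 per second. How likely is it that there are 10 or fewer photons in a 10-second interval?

Over the interval, μ = 1.2 × 10 = 12 (a 10-second interval = 10 seconds).
P(N ≤ 10) = Σ_{j=0}^{10} e^(−μ) μ^j/j! ≈ 0.3472.

0.3472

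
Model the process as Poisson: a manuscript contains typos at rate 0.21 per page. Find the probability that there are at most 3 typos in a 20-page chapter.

Over the interval, μ = 0.21 × 20 = 4.2 (a 20-page chapter = 20 pages).
P(N ≤ 3) = Σ_{j=0}^{3} e^(−μ) μ^j/j! ≈ 0.3954.

0.3954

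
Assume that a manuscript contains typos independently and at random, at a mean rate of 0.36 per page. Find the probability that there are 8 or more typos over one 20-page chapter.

0.4311

Over the interval, μ = 0.36 × 20 = 7.2 (a 20-page chapter = 20 pages).
P(N ≥ 8) = 1 − P(N ≤ 7) = 1 − Σ_{j=0}^{7} e^(−μ) μ^j/j! ≈ 0.4311.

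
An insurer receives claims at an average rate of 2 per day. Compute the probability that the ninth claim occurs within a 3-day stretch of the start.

Over the interval, μ = 2 × 3 = 6 (a 3-day stretch = 3 days).
The ninth arrival falls in the interval iff at least 9 events occur there: P(S_9 ≤ t) = P(N ≥ 9) = 1 − P(N ≤ 8) ≈ 0.1528.

0.1528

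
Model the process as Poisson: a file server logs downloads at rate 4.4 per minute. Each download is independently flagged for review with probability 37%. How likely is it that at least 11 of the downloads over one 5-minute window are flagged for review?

0.1982

Thinning: the downloads that are flagged for review themselves form a Poisson process with rate 0.37 × 4.4 = 1.628 per minute.
Over the interval, μ = 1.628 × 5 = 8.14 (a 5-minute window = 5 minutes).
P(N ≥ 11) = 1 − P(N ≤ 10) ≈ 0.1982.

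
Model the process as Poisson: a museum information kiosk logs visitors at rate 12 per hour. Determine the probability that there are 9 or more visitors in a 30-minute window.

Over the interval, μ = 12 × 0.5 = 6 (a 30-minute window = 0.5 hours).
P(N ≥ 9) = 1 − P(N ≤ 8) = 1 − Σ_{j=0}^{8} e^(−μ) μ^j/j! ≈ 0.1528.

0.1528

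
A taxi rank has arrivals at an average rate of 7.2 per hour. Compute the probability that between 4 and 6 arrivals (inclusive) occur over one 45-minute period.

Over the interval, μ = 7.2 × 0.75 = 5.4 (a 45-minute period = 0.75 hours).
P(4 ≤ N ≤ 6) = Σ_{j=4}^{6} e^(−5.4) · 5.4^j/j! ≈ 0.4884.

0.4884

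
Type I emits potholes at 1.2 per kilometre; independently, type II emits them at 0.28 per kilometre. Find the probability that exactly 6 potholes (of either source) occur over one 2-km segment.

Independent Poisson processes superpose: combined rate λ = 1.2 + 0.28 = 1.48 per kilometre.
Over the interval, μ = 1.48 × 2 = 2.96 (a 2-km segment = 2 kilometres).
P(N = 6) = e^(−2.96) · 2.96^6/6! ≈ 0.0484.

0.0484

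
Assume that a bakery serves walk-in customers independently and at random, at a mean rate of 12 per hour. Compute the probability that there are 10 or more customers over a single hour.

With mean μ = 12 per hour,
P(N ≥ 10) = 1 − P(N ≤ 9) = 1 − Σ_{j=0}^{9} e^(−μ) μ^j/j! ≈ 0.7576.

0.7576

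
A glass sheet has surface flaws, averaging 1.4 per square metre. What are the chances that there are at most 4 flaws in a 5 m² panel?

0.1730

Over the interval, μ = 1.4 × 5 = 7 (a 5 m² panel = 5 square metres).
P(N ≤ 4) = Σ_{j=0}^{4} e^(−μ) μ^j/j! ≈ 0.1730.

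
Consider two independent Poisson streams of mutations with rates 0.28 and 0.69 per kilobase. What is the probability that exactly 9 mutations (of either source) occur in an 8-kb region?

Independent Poisson processes superpose: combined rate λ = 0.28 + 0.69 = 0.97 per kilobase.
Over the interval, μ = 0.97 × 8 = 7.76 (an 8-kb region = 8 kilobases).
P(N = 9) = e^(−7.76) · 7.76^9/9! ≈ 0.1199.

0.1199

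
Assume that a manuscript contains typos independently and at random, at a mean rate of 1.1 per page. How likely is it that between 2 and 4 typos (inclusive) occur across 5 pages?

Over the interval, μ = 1.1 × 5 = 5.5 (5 pages).
P(2 ≤ N ≤ 4) = Σ_{j=2}^{4} e^(−5.5) · 5.5^j/j! ≈ 0.3310.

0.3310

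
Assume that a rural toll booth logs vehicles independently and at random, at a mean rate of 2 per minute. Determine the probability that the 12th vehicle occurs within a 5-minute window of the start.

0.3032

Over the interval, μ = 2 × 5 = 10 (a 5-minute window = 5 minutes).
The 12th arrival falls in the interval iff at least 12 events occur there: P(S_12 ≤ t) = P(N ≥ 12) = 1 − P(N ≤ 11) ≈ 0.3032.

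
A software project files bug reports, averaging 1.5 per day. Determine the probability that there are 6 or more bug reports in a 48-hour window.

0.0839

Over the interval, μ = 1.5 × 2 = 3 (a 48-hour window = 2 days).
P(N ≥ 6) = 1 − P(N ≤ 5) = 1 − Σ_{j=0}^{5} e^(−μ) μ^j/j! ≈ 0.0839.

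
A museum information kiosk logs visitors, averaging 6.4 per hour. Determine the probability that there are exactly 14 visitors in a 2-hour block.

Over the interval, μ = 6.4 × 2 = 12.8 (a 2-hour block = 2 hours).
P(N = 14) = e^(−μ) μ^14/14! = e^(−12.8) · 12.8^14/87178291200 ≈ 0.1004.

0.1004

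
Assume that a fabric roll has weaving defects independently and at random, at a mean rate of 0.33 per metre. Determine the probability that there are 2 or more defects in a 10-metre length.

0.8414

Over the interval, μ = 0.33 × 10 = 3.3 (a 10-metre length = 10 metres).
P(N ≥ 2) = 1 − P(N ≤ 1) = 1 − Σ_{j=0}^{1} e^(−μ) μ^j/j! ≈ 0.8414.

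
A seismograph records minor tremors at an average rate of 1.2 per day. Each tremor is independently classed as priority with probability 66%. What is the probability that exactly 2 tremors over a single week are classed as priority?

0.0601

Thinning: the tremors that are classed as priority themselves form a Poisson process with rate 0.66 × 1.2 = 0.792 per day.
Over the interval, μ = 0.792 × 7 = 5.544 (a week = 7 days).
P(N = 2) = e^(−5.544) · 5.544^2/2! ≈ 0.0601.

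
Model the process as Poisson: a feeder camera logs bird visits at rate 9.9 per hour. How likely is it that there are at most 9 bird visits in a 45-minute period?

0.7849

Over the interval, μ = 9.9 × 0.75 = 7.425 (a 45-minute period = 0.75 hours).
P(N ≤ 9) = Σ_{j=0}^{9} e^(−μ) μ^j/j! ≈ 0.7849.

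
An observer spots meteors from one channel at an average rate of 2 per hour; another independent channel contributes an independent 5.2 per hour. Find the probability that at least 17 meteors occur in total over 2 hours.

Independent Poisson processes superpose: combined rate λ = 2 + 5.2 = 7.2 per hour.
Over the interval, μ = 7.2 × 2 = 14.4 (2 hours).
P(N ≥ 17) = 1 − P(N ≤ 16) ≈ 0.2796.

0.2796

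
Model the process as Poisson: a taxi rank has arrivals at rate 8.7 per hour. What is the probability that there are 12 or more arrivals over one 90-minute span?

0.6519

Over the interval, μ = 8.7 × 1.5 = 13.05 (a 90-minute span = 1.5 hours).
P(N ≥ 12) = 1 − P(N ≤ 11) = 1 − Σ_{j=0}^{11} e^(−μ) μ^j/j! ≈ 0.6519.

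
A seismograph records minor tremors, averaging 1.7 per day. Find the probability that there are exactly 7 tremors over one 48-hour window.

0.0348

Over the interval, μ = 1.7 × 2 = 3.4 (a 48-hour window = 2 days).
P(N = 7) = e^(−μ) μ^7/7! = e^(−3.4) · 3.4^7/5040 ≈ 0.0348.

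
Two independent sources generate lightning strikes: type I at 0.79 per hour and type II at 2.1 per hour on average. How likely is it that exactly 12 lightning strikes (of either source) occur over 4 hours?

0.1134

Independent Poisson processes superpose: combined rate λ = 0.79 + 2.1 = 2.89 per hour.
Over the interval, μ = 2.89 × 4 = 11.56 (4 hours).
P(N = 12) = e^(−11.56) · 11.56^12/12! ≈ 0.1134.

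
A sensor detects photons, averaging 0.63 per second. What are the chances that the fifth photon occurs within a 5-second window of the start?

Over the interval, μ = 0.63 × 5 = 3.15 (a 5-second window = 5 seconds).
The fifth arrival falls in the interval iff at least 5 events occur there: P(S_5 ≤ t) = P(N ≥ 5) = 1 − P(N ≤ 4) ≈ 0.2105.

0.2105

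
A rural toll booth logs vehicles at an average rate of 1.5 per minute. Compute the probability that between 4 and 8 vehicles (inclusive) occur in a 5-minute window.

0.6028

Over the interval, μ = 1.5 × 5 = 7.5 (a 5-minute window = 5 minutes).
P(4 ≤ N ≤ 8) = Σ_{j=4}^{8} e^(−7.5) · 7.5^j/j! ≈ 0.6028.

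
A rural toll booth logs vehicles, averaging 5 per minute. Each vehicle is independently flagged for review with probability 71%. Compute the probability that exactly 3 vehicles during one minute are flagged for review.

Thinning: the vehicles that are flagged for review themselves form a Poisson process with rate 0.71 × 5 = 3.55 per minute.
So μ = 3.55.
P(N = 3) = e^(−3.55) · 3.55^3/3! ≈ 0.2142.

0.2142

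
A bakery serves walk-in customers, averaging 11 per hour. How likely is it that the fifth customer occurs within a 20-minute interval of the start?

0.3064

Over the interval, μ = 11 × 1/3 ≈ 3.66667 (a 20-minute interval = 1/3 hours).
The fifth arrival falls in the interval iff at least 5 events occur there: P(S_5 ≤ t) = P(N ≥ 5) = 1 − P(N ≤ 4) ≈ 0.3064.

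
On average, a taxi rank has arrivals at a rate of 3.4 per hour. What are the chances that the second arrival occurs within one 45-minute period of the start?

Over the interval, μ = 3.4 × 0.75 = 2.55 (a 45-minute period = 0.75 hours).
The second arrival falls in the interval iff at least 2 events occur there: P(S_2 ≤ t) = P(N ≥ 2) = 1 − P(N ≤ 1) ≈ 0.7228.

0.7228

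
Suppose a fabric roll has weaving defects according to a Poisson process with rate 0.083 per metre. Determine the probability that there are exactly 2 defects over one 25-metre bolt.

0.2703

Over the interval, μ = 0.083 × 25 = 2.075 (a 25-metre bolt = 25 metres).
P(N = 2) = e^(−μ) μ^2/2! = e^(−2.075) · 2.075^2/2 ≈ 0.2703.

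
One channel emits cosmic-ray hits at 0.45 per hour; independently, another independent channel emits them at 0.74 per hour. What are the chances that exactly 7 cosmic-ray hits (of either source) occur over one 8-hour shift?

0.1032

Independent Poisson processes superpose: combined rate λ = 0.45 + 0.74 = 1.19 per hour.
Over the interval, μ = 1.19 × 8 = 9.52 (an 8-hour shift = 8 hours).
P(N = 7) = e^(−9.52) · 9.52^7/7! ≈ 0.1032.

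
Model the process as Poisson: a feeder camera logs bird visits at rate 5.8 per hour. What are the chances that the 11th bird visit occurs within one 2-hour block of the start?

Over the interval, μ = 5.8 × 2 = 11.6 (a 2-hour block = 2 hours).
The 11th arrival falls in the interval iff at least 11 events occur there: P(S_11 ≤ t) = P(N ≥ 11) = 1 − P(N ≤ 10) ≈ 0.6095.

0.6095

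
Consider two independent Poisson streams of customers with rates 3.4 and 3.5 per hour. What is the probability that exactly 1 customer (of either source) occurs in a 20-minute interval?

0.2306

Independent Poisson processes superpose: combined rate λ = 3.4 + 3.5 = 6.9 per hour.
Over the interval, μ = 6.9 × 1/3 = 2.3 (a 20-minute interval = 1/3 hours).
P(N = 1) = e^(−2.3) · 2.3^1/1! ≈ 0.2306.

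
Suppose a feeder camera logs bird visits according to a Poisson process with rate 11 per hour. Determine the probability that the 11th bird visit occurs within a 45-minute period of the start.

Over the interval, μ = 11 × 0.75 = 8.25 (a 45-minute period = 0.75 hours).
The 11th arrival falls in the interval iff at least 11 events occur there: P(S_11 ≤ t) = P(N ≥ 11) = 1 − P(N ≤ 10) ≈ 0.2097.

0.2097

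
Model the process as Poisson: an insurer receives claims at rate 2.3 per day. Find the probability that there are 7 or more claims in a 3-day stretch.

Over the interval, μ = 2.3 × 3 = 6.9 (a 3-day stretch = 3 days).
P(N ≥ 7) = 1 − P(N ≤ 6) = 1 − Σ_{j=0}^{6} e^(−μ) μ^j/j! ≈ 0.5353.

0.5353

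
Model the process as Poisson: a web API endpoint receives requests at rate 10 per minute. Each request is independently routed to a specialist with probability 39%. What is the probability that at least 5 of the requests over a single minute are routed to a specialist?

0.3516

Thinning: the requests that are routed to a specialist themselves form a Poisson process with rate 0.39 × 10 = 3.9 per minute.
So μ = 3.9.
P(N ≥ 5) = 1 − P(N ≤ 4) ≈ 0.3516.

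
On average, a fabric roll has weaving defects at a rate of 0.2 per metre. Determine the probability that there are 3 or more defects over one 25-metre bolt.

0.8753

Over the interval, μ = 0.2 × 25 = 5 (a 25-metre bolt = 25 metres).
P(N ≥ 3) = 1 − P(N ≤ 2) = 1 − Σ_{j=0}^{2} e^(−μ) μ^j/j! ≈ 0.8753.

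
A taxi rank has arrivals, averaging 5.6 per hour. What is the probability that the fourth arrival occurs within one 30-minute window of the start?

Over the interval, μ = 5.6 × 0.5 = 2.8 (a 30-minute window = 0.5 hours).
The fourth arrival falls in the interval iff at least 4 events occur there: P(S_4 ≤ t) = P(N ≥ 4) = 1 − P(N ≤ 3) ≈ 0.3081.

0.3081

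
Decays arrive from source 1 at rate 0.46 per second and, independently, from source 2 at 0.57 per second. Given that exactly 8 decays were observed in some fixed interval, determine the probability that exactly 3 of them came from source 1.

Given the total, each event is independently from source 1 with probability p = λ_1/(λ_1+λ_2) = 0.46/1.03 ≈ 0.4466.
So K ~ Binomial(8, 0.46/1.03): P(K = 3) = C(8,3) · (0.46/1.03)^3 · (0.57/1.03)^5 ≈ 0.2589.

0.2589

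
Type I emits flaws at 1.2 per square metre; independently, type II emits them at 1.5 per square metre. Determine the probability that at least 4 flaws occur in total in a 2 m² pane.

0.7867

Independent Poisson processes superpose: combined rate λ = 1.2 + 1.5 = 2.7 per square metre.
Over the interval, μ = 2.7 × 2 = 5.4 (a 2 m² pane = 2 square metres).
P(N ≥ 4) = 1 − P(N ≤ 3) ≈ 0.7867.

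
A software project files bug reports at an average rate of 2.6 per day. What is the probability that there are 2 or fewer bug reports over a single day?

0.5184

With mean μ = 2.6 per day,
P(N ≤ 2) = Σ_{j=0}^{2} e^(−μ) μ^j/j! ≈ 0.5184.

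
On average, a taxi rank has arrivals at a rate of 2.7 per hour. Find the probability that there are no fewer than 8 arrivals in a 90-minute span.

0.0542

Over the interval, μ = 2.7 × 1.5 = 4.05 (a 90-minute span = 1.5 hours).
P(N ≥ 8) = 1 − P(N ≤ 7) = 1 − Σ_{j=0}^{7} e^(−μ) μ^j/j! ≈ 0.0542.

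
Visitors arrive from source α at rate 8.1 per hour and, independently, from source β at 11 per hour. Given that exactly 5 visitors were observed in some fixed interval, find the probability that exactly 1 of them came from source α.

0.2333

Given the total, each event is independently from source α with probability p = λ_α/(λ_α+λ_β) = 8.1/19.1 ≈ 0.4241.
So K ~ Binomial(5, 8.1/19.1): P(K = 1) = C(5,1) · (8.1/19.1)^1 · (11/19.1)^4 ≈ 0.2333.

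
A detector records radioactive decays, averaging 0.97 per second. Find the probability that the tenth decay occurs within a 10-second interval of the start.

0.5040

Over the interval, μ = 0.97 × 10 = 9.7 (a 10-second interval = 10 seconds).
The tenth arrival falls in the interval iff at least 10 events occur there: P(S_10 ≤ t) = P(N ≥ 10) = 1 − P(N ≤ 9) ≈ 0.5040.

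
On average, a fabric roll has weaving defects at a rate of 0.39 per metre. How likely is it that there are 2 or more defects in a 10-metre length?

0.9008

Over the interval, μ = 0.39 × 10 = 3.9 (a 10-metre length = 10 metres).
P(N ≥ 2) = 1 − P(N ≤ 1) = 1 − Σ_{j=0}^{1} e^(−μ) μ^j/j! ≈ 0.9008.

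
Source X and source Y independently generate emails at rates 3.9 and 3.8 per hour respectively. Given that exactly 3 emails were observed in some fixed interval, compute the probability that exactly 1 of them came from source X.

Given the total, each event is independently from source X with probability p = λ_X/(λ_X+λ_Y) = 3.9/7.7 ≈ 0.5065.
So K ~ Binomial(3, 3.9/7.7): P(K = 1) = C(3,1) · (3.9/7.7)^1 · (3.8/7.7)^2 ≈ 0.3701.

0.3701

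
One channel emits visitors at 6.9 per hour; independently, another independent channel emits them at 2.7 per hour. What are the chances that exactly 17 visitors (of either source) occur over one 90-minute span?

0.0771

Independent Poisson processes superpose: combined rate λ = 6.9 + 2.7 = 9.6 per hour.
Over the interval, μ = 9.6 × 1.5 = 14.4 (a 90-minute span = 1.5 hours).
P(N = 17) = e^(−14.4) · 14.4^17/17! ≈ 0.0771.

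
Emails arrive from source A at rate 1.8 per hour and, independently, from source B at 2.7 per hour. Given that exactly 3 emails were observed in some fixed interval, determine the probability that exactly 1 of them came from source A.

Given the total, each event is independently from source A with probability p = λ_A/(λ_A+λ_B) = 1.8/4.5 = 0.4000.
So K ~ Binomial(3, 1.8/4.5): P(K = 1) = C(3,1) · (1.8/4.5)^1 · (2.7/4.5)^2 ≈ 0.4320.

0.4320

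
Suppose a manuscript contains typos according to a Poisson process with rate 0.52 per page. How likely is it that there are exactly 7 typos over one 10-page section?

Over the interval, μ = 0.52 × 10 = 5.2 (a 10-page section = 10 pages).
P(N = 7) = e^(−μ) μ^7/7! = e^(−5.2) · 5.2^7/5040 ≈ 0.1125.

0.1125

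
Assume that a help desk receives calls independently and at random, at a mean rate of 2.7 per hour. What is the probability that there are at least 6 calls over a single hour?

With mean μ = 2.7 per hour,
P(N ≥ 6) = 1 − P(N ≤ 5) = 1 − Σ_{j=0}^{5} e^(−μ) μ^j/j! ≈ 0.0567.

0.0567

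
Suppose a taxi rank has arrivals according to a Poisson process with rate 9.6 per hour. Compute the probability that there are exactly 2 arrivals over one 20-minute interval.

Over the interval, μ = 9.6 × 1/3 = 3.2 (a 20-minute interval = 1/3 hours).
P(N = 2) = e^(−μ) μ^2/2! = e^(−3.2) · 3.2^2/2 ≈ 0.2087.

0.2087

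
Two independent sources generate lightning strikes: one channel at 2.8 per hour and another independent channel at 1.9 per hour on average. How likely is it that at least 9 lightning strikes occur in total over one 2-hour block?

Independent Poisson processes superpose: combined rate λ = 2.8 + 1.9 = 4.7 per hour.
Over the interval, μ = 4.7 × 2 = 9.4 (a 2-hour block = 2 hours).
P(N ≥ 9) = 1 − P(N ≤ 8) ≈ 0.5958.

0.5958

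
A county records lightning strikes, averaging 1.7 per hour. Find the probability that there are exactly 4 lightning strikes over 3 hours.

Over the interval, μ = 1.7 × 3 = 5.1 (3 hours).
P(N = 4) = e^(−μ) μ^4/4! = e^(−5.1) · 5.1^4/24 ≈ 0.1719.

0.1719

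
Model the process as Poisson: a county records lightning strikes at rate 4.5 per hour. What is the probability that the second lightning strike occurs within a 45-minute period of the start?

Over the interval, μ = 4.5 × 0.75 = 3.375 (a 45-minute period = 0.75 hours).
The second arrival falls in the interval iff at least 2 events occur there: P(S_2 ≤ t) = P(N ≥ 2) = 1 − P(N ≤ 1) ≈ 0.8503.

0.8503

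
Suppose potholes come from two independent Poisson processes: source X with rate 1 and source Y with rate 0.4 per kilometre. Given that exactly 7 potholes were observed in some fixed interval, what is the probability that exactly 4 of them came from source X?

0.2125

Given the total, each event is independently from source X with probability p = λ_X/(λ_X+λ_Y) = 1/1.4 ≈ 0.7143.
So K ~ Binomial(7, 1/1.4): P(K = 4) = C(7,4) · (1/1.4)^4 · (0.4/1.4)^3 ≈ 0.2125.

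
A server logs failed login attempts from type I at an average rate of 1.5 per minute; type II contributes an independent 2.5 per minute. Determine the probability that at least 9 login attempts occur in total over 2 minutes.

0.4075

Independent Poisson processes superpose: combined rate λ = 1.5 + 2.5 = 4 per minute.
Over the interval, μ = 4 × 2 = 8 (2 minutes).
P(N ≥ 9) = 1 − P(N ≤ 8) ≈ 0.4075.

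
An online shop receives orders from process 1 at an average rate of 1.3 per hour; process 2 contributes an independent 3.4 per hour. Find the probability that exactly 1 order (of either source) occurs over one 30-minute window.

0.2241

Independent Poisson processes superpose: combined rate λ = 1.3 + 3.4 = 4.7 per hour.
Over the interval, μ = 4.7 × 0.5 = 2.35 (a 30-minute window = 0.5 hours).
P(N = 1) = e^(−2.35) · 2.35^1/1! ≈ 0.2241.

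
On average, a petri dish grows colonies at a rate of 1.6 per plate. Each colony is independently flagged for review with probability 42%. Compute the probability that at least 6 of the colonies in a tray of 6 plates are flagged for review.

0.2199

Thinning: the colonies that are flagged for review themselves form a Poisson process with rate 0.42 × 1.6 = 0.672 per plate.
Over the interval, μ = 0.672 × 6 = 4.032 (a tray of 6 plates = 6 plates).
P(N ≥ 6) = 1 − P(N ≤ 5) ≈ 0.2199.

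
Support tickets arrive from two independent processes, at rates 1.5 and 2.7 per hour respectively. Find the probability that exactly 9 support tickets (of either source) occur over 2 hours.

Independent Poisson processes superpose: combined rate λ = 1.5 + 2.7 = 4.2 per hour.
Over the interval, μ = 4.2 × 2 = 8.4 (2 hours).
P(N = 9) = e^(−8.4) · 8.4^9/9! ≈ 0.1290.

0.1290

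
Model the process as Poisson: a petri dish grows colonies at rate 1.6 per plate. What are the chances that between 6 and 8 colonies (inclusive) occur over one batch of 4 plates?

0.4196

Over the interval, μ = 1.6 × 4 = 6.4 (a batch of 4 plates = 4 plates).
P(6 ≤ N ≤ 8) = Σ_{j=6}^{8} e^(−6.4) · 6.4^j/j! ≈ 0.4196.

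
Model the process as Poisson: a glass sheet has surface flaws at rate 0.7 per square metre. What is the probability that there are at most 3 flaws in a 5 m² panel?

Over the interval, μ = 0.7 × 5 = 3.5 (a 5 m² panel = 5 square metres).
P(N ≤ 3) = Σ_{j=0}^{3} e^(−μ) μ^j/j! ≈ 0.5366.

0.5366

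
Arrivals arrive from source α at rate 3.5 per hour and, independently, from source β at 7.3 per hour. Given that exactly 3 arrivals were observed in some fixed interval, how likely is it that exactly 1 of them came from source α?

0.4442

Given the total, each event is independently from source α with probability p = λ_α/(λ_α+λ_β) = 3.5/10.8 ≈ 0.3241.
So K ~ Binomial(3, 3.5/10.8): P(K = 1) = C(3,1) · (3.5/10.8)^1 · (7.3/10.8)^2 ≈ 0.4442.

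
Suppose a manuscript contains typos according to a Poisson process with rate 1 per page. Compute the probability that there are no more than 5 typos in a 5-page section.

Over the interval, μ = 1 × 5 = 5 (a 5-page section = 5 pages).
P(N ≤ 5) = Σ_{j=0}^{5} e^(−μ) μ^j/j! ≈ 0.6160.

0.6160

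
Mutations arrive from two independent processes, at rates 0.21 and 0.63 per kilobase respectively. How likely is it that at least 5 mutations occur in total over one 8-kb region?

Independent Poisson processes superpose: combined rate λ = 0.21 + 0.63 = 0.84 per kilobase.
Over the interval, μ = 0.84 × 8 = 6.72 (an 8-kb region = 8 kilobases).
P(N ≥ 5) = 1 − P(N ≤ 4) ≈ 0.7999.

0.7999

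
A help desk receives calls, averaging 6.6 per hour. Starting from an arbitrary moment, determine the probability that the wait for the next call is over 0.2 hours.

The wait for the next event is exponential with rate λ = 6.6 per hour.
P(T > 0.2) = e^(−λt) = e^(−6.6 × 0.2) = e^(−1.32) ≈ 0.2671.

0.2671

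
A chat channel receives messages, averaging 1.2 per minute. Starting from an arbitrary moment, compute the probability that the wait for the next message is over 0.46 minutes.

The wait for the next event is exponential with rate λ = 1.2 per minute.
P(T > 0.46) = e^(−λt) = e^(−1.2 × 0.46) = e^(−0.552) ≈ 0.5758.

0.5758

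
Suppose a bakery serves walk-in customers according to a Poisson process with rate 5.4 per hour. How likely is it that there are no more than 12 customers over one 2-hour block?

Over the interval, μ = 5.4 × 2 = 10.8 (a 2-hour block = 2 hours).
P(N ≤ 12) = Σ_{j=0}^{12} e^(−μ) μ^j/j! ≈ 0.7104.

0.7104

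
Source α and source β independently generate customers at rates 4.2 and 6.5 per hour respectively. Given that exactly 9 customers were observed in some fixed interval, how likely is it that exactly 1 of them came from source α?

Given the total, each event is independently from source α with probability p = λ_α/(λ_α+λ_β) = 4.2/10.7 ≈ 0.3925.
So K ~ Binomial(9, 4.2/10.7): P(K = 1) = C(9,1) · (4.2/10.7)^1 · (6.5/10.7)^8 ≈ 0.0655.

0.0655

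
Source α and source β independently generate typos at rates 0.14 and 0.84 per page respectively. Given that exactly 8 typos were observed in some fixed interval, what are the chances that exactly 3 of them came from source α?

0.0755

Given the total, each event is independently from source α with probability p = λ_α/(λ_α+λ_β) = 0.14/0.98 ≈ 0.1429.
So K ~ Binomial(8, 0.14/0.98): P(K = 3) = C(8,3) · (0.14/0.98)^3 · (0.84/0.98)^5 ≈ 0.0755.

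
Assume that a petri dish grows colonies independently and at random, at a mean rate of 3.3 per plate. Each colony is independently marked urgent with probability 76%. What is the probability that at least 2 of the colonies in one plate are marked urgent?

0.7143

Thinning: the colonies that are marked urgent themselves form a Poisson process with rate 0.76 × 3.3 = 2.508 per plate.
So μ = 2.508.
P(N ≥ 2) = 1 − P(N ≤ 1) ≈ 0.7143.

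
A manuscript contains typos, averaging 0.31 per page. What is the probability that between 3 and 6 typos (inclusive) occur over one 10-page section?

Over the interval, μ = 0.31 × 10 = 3.1 (a 10-page section = 10 pages).
P(3 ≤ N ≤ 6) = Σ_{j=3}^{6} e^(−3.1) · 3.1^j/j! ≈ 0.5600.

0.5600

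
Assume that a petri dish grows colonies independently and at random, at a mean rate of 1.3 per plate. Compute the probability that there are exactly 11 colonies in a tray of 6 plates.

0.0667

Over the interval, μ = 1.3 × 6 = 7.8 (a tray of 6 plates = 6 plates).
P(N = 11) = e^(−μ) μ^11/11! = e^(−7.8) · 7.8^11/39916800 ≈ 0.0667.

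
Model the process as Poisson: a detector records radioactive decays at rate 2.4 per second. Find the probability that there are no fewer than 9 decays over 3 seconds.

0.2973

Over the interval, μ = 2.4 × 3 = 7.2 (3 seconds).
P(N ≥ 9) = 1 − P(N ≤ 8) = 1 − Σ_{j=0}^{8} e^(−μ) μ^j/j! ≈ 0.2973.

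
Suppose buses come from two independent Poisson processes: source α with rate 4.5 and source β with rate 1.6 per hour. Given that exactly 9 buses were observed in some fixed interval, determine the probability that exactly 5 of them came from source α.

0.1303

Given the total, each event is independently from source α with probability p = λ_α/(λ_α+λ_β) = 4.5/6.1 ≈ 0.7377.
So K ~ Binomial(9, 4.5/6.1): P(K = 5) = C(9,5) · (4.5/6.1)^5 · (1.6/6.1)^4 ≈ 0.1303.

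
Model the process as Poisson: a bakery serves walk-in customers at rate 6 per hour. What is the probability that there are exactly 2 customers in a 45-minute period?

Over the interval, μ = 6 × 0.75 = 4.5 (a 45-minute period = 0.75 hours).
P(N = 2) = e^(−μ) μ^2/2! = e^(−4.5) · 4.5^2/2 ≈ 0.1125.

0.1125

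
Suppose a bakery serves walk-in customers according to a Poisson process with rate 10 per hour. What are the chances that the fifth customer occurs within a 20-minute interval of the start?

Over the interval, μ = 10 × 1/3 ≈ 3.33333 (a 20-minute interval = 1/3 hours).
The fifth arrival falls in the interval iff at least 5 events occur there: P(S_5 ≤ t) = P(N ≥ 5) = 1 − P(N ≤ 4) ≈ 0.2435.

0.2435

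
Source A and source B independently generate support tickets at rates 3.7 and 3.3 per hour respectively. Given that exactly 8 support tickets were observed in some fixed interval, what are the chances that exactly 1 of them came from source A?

0.0219

Given the total, each event is independently from source A with probability p = λ_A/(λ_A+λ_B) = 3.7/7 ≈ 0.5286.
So K ~ Binomial(8, 3.7/7): P(K = 1) = C(8,1) · (3.7/7)^1 · (3.3/7)^7 ≈ 0.0219.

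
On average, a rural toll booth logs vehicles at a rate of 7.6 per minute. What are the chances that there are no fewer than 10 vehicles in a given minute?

0.2351

With mean μ = 7.6 per minute,
P(N ≥ 10) = 1 − P(N ≤ 9) = 1 − Σ_{j=0}^{9} e^(−μ) μ^j/j! ≈ 0.2351.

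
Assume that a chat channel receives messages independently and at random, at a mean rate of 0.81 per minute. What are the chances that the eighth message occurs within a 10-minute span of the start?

0.5609

Over the interval, μ = 0.81 × 10 = 8.1 (a 10-minute span = 10 minutes).
The eighth arrival falls in the interval iff at least 8 events occur there: P(S_8 ≤ t) = P(N ≥ 8) = 1 − P(N ≤ 7) ≈ 0.5609.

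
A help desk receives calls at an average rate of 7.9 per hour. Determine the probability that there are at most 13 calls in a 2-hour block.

0.2911

Over the interval, μ = 7.9 × 2 = 15.8 (a 2-hour block = 2 hours).
P(N ≤ 13) = Σ_{j=0}^{13} e^(−μ) μ^j/j! ≈ 0.2911.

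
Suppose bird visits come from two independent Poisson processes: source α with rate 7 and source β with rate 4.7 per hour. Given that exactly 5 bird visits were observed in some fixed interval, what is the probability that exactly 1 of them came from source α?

Given the total, each event is independently from source α with probability p = λ_α/(λ_α+λ_β) = 7/11.7 ≈ 0.5983.
So K ~ Binomial(5, 7/11.7): P(K = 1) = C(5,1) · (7/11.7)^1 · (4.7/11.7)^4 ≈ 0.0779.

0.0779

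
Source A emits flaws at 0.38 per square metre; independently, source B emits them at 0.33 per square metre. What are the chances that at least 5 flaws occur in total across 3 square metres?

Independent Poisson processes superpose: combined rate λ = 0.38 + 0.33 = 0.71 per square metre.
Over the interval, μ = 0.71 × 3 = 2.13 (3 square metres).
P(N ≥ 5) = 1 − P(N ≤ 4) ≈ 0.0651.

0.0651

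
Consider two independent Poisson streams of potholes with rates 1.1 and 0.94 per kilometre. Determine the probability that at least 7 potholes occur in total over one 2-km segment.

0.1192

Independent Poisson processes superpose: combined rate λ = 1.1 + 0.94 = 2.04 per kilometre.
Over the interval, μ = 2.04 × 2 = 4.08 (a 2-km segment = 2 kilometres).
P(N ≥ 7) = 1 − P(N ≤ 6) ≈ 0.1192.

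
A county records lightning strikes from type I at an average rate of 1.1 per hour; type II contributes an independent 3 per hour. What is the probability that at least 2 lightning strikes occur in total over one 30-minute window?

0.6074

Independent Poisson processes superpose: combined rate λ = 1.1 + 3 = 4.1 per hour.
Over the interval, μ = 4.1 × 0.5 = 2.05 (a 30-minute window = 0.5 hours).
P(N ≥ 2) = 1 − P(N ≤ 1) ≈ 0.6074.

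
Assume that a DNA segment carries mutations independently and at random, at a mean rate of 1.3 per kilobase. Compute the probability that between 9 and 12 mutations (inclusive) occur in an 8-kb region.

Over the interval, μ = 1.3 × 8 = 10.4 (an 8-kb region = 8 kilobases).
P(9 ≤ N ≤ 12) = Σ_{j=9}^{12} e^(−10.4) · 10.4^j/j! ≈ 0.4626.

0.4626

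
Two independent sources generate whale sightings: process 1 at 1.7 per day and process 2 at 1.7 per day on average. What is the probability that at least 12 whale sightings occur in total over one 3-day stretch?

Independent Poisson processes superpose: combined rate λ = 1.7 + 1.7 = 3.4 per day.
Over the interval, μ = 3.4 × 3 = 10.2 (a 3-day stretch = 3 days).
P(N ≥ 12) = 1 − P(N ≤ 11) ≈ 0.3262.

0.3262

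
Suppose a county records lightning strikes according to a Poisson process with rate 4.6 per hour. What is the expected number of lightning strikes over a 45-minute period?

3.45

E[N] = λt = 4.6 × 0.75 = 3.45 (a 45-minute period = 0.75 hours).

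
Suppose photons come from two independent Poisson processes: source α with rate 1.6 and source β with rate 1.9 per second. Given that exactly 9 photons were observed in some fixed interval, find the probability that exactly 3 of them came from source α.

Given the total, each event is independently from source α with probability p = λ_α/(λ_α+λ_β) = 1.6/3.5 ≈ 0.4571.
So K ~ Binomial(9, 1.6/3.5): P(K = 3) = C(9,3) · (1.6/3.5)^3 · (1.9/3.5)^6 ≈ 0.2054.

0.2054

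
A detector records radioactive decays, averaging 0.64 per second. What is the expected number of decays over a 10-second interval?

6.4

E[N] = λt = 0.64 × 10 = 6.4 (a 10-second interval = 10 seconds).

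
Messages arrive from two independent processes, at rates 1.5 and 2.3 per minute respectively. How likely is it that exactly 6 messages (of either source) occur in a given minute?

0.0936

Independent Poisson processes superpose: combined rate λ = 1.5 + 2.3 = 3.8 per minute.
So μ = 3.8.
P(N = 6) = e^(−3.8) · 3.8^6/6! ≈ 0.0936.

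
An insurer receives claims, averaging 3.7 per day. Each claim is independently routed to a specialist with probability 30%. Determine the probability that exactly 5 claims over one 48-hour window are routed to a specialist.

0.0488

Thinning: the claims that are routed to a specialist themselves form a Poisson process with rate 0.3 × 3.7 = 1.11 per day.
Over the interval, μ = 1.11 × 2 = 2.22 (a 48-hour window = 2 days).
P(N = 5) = e^(−2.22) · 2.22^5/5! ≈ 0.0488.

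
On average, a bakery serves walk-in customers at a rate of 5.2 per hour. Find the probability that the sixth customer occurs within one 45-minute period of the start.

Over the interval, μ = 5.2 × 0.75 = 3.9 (a 45-minute period = 0.75 hours).
The sixth arrival falls in the interval iff at least 6 events occur there: P(S_6 ≤ t) = P(N ≥ 6) = 1 − P(N ≤ 5) ≈ 0.1994.

0.1994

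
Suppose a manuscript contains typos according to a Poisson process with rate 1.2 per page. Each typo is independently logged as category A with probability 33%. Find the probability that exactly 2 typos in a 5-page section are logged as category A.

Thinning: the typos that are logged as category A themselves form a Poisson process with rate 0.33 × 1.2 = 0.396 per page.
Over the interval, μ = 0.396 × 5 = 1.98 (a 5-page section = 5 pages).
P(N = 2) = e^(−1.98) · 1.98^2/2! ≈ 0.2706.

0.2706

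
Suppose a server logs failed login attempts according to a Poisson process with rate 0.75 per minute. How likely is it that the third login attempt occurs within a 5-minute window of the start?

Over the interval, μ = 0.75 × 5 = 3.75 (a 5-minute window = 5 minutes).
The third arrival falls in the interval iff at least 3 events occur there: P(S_3 ≤ t) = P(N ≥ 3) = 1 − P(N ≤ 2) ≈ 0.7229.

0.7229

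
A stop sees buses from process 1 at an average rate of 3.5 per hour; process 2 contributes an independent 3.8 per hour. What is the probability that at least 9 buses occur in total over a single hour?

0.3108

Independent Poisson processes superpose: combined rate λ = 3.5 + 3.8 = 7.3 per hour.
So μ = 7.3.
P(N ≥ 9) = 1 − P(N ≤ 8) ≈ 0.3108.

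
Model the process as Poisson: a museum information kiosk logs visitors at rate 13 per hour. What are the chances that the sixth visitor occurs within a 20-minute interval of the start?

Over the interval, μ = 13 × 1/3 ≈ 4.33333 (a 20-minute interval = 1/3 hours).
The sixth arrival falls in the interval iff at least 6 events occur there: P(S_6 ≤ t) = P(N ≥ 6) = 1 − P(N ≤ 5) ≈ 0.2689.

0.2689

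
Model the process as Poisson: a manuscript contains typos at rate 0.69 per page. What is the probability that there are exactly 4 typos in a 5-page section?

0.1874

Over the interval, μ = 0.69 × 5 = 3.45 (a 5-page section = 5 pages).
P(N = 4) = e^(−μ) μ^4/4! = e^(−3.45) · 3.45^4/24 ≈ 0.1874.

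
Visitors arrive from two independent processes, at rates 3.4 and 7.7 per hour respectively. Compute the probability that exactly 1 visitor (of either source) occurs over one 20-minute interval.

0.0915

Independent Poisson processes superpose: combined rate λ = 3.4 + 7.7 = 11.1 per hour.
Over the interval, μ = 11.1 × 1/3 = 3.7 (a 20-minute interval = 1/3 hours).
P(N = 1) = e^(−3.7) · 3.7^1/1! ≈ 0.0915.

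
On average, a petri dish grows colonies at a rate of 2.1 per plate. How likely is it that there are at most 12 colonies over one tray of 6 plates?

0.5077

Over the interval, μ = 2.1 × 6 = 12.6 (a tray of 6 plates = 6 plates).
P(N ≤ 12) = Σ_{j=0}^{12} e^(−μ) μ^j/j! ≈ 0.5077.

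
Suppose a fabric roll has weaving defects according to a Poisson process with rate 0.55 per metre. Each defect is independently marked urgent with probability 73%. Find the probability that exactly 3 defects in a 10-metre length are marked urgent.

Thinning: the defects that are marked urgent themselves form a Poisson process with rate 0.73 × 0.55 = 0.4015 per metre.
Over the interval, μ = 0.4015 × 10 = 4.015 (a 10-metre length = 10 metres).
P(N = 3) = e^(−4.015) · 4.015^3/3! ≈ 0.1946.

0.1946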